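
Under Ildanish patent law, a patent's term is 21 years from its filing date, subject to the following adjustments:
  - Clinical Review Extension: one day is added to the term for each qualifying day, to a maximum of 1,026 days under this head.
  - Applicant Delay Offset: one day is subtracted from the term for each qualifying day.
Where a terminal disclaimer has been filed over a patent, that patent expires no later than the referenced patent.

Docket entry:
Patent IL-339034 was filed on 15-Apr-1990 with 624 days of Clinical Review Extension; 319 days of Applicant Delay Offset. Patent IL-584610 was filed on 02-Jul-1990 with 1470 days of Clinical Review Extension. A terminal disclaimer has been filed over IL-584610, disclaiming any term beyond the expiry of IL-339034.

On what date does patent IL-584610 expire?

February 14, 2012

Natural term of IL-584610:
  Base: filing + 21 years → 2 July 2011.
  Clinical Review Extension: 1470 days claimed exceeds the 1026-day cap, so +1026 days → 23 April 2014.
Expiry of referenced patent IL-339034:
  Base: filing + 21 years → 15 April 2011.
  Clinical Review Extension: 624 days (within the 1026-day cap) → +624 days → 29 December 2012.
  Applicant Delay Offset: −319 days → 14 February 2012.
Terminal disclaimer: IL-584610 expires on the earlier of 23 April 2014 and 14 February 2012.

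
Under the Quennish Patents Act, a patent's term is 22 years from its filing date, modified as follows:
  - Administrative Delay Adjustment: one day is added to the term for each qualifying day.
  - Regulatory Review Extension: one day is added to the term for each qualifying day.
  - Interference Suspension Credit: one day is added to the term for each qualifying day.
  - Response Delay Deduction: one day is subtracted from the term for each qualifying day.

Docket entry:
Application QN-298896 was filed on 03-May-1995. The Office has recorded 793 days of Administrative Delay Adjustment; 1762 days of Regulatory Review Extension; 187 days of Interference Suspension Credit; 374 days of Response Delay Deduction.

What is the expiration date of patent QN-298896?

2023-10-27

Base term: filing date + 22 years → 3 May 2017.
Administrative Delay Adjustment: +793 days → 5 July 2019.
Regulatory Review Extension: +1762 days → 1 May 2024.
Interference Suspension Credit: +187 days → 4 November 2024.
Response Delay Deduction: −374 days → 27 October 2023.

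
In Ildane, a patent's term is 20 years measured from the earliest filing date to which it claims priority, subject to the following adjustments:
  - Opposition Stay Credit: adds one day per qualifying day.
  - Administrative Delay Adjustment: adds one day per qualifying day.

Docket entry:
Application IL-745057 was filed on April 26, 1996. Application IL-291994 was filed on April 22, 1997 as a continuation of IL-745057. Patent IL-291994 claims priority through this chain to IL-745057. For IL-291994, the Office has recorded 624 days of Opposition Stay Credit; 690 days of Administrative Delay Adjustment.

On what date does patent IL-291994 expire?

December 1, 2019

Earliest priority filing: 26 April 1996.
Base term: 26 April 1996 + 20 years → 26 April 2016.
Opposition Stay Credit: +624 days → 10 January 2018.
Administrative Delay Adjustment: +690 days → 1 December 2019.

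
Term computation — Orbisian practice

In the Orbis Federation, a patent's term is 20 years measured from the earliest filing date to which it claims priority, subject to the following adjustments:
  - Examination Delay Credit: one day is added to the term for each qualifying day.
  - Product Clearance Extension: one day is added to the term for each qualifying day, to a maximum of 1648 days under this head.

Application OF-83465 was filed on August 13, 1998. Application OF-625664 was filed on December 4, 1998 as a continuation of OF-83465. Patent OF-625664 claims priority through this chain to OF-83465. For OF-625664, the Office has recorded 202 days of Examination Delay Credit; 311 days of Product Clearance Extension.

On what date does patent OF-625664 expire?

Earliest priority filing: 13 August 1998.
Base term: 13 August 1998 + 20 years → 13 August 2018.
Examination Delay Credit: +202 days → 3 March 2019.
Product Clearance Extension: 311 days (within the 1648-day cap) → +311 days → 8 January 2020.

January 8, 2020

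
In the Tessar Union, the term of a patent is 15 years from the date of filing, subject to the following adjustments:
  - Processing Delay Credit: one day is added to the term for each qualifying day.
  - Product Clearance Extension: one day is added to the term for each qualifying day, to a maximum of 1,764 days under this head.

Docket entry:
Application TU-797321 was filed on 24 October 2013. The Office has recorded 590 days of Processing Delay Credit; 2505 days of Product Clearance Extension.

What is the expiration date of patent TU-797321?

Base term: filing date + 15 years → 24 October 2028.
Processing Delay Credit: +590 days → 6 June 2030.
Product Clearance Extension: 2505 days claimed exceeds the 1764-day cap, so +1764 days → 5 April 2035.

2035-04-05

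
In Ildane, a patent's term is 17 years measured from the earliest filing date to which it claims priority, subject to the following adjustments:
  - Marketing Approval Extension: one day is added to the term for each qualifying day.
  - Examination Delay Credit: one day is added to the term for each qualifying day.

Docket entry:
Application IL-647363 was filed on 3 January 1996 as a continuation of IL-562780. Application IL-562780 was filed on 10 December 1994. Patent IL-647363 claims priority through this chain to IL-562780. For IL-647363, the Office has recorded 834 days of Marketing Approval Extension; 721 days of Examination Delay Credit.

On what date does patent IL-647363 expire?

Earliest priority filing: 10 December 1994.
Base term: 10 December 1994 + 17 years → 10 December 2011.
Marketing Approval Extension: +834 days → 23 March 2014.
Examination Delay Credit: +721 days → 13 March 2016.

March 13, 2016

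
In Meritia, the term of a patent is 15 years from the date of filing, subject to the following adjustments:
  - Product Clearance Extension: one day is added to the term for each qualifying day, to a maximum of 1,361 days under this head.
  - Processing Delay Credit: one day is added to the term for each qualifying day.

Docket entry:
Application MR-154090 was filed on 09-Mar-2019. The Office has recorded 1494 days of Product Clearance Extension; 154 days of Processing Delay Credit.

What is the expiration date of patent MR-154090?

May 2, 2038

Base term: filing date + 15 years → 9 March 2034.
Product Clearance Extension: 1494 days claimed exceeds the 1361-day cap, so +1361 days → 29 November 2037.
Processing Delay Credit: +154 days → 2 May 2038.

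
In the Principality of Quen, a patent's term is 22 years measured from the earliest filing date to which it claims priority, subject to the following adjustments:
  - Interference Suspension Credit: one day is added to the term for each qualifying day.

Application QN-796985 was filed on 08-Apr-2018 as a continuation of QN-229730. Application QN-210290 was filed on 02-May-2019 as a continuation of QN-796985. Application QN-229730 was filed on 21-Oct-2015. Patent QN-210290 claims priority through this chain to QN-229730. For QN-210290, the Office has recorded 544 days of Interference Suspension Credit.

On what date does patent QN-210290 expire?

Earliest priority filing: 21 October 2015.
Base term: 21 October 2015 + 22 years → 21 October 2037.
Interference Suspension Credit: +544 days → 18 April 2039.

April 18, 2039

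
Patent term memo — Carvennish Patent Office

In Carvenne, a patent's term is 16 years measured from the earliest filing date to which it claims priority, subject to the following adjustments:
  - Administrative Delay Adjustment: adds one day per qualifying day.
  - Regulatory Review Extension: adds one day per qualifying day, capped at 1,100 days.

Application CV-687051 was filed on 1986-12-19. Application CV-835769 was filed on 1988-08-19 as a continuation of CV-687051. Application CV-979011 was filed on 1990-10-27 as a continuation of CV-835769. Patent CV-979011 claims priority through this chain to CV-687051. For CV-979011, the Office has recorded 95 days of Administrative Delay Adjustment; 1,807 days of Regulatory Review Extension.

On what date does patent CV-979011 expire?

Earliest priority filing: 19 December 1986.
Base term: 19 December 1986 + 16 years → 19 December 2002.
Administrative Delay Adjustment: +95 days → 24 March 2003.
Regulatory Review Extension: 1807 days claimed exceeds the 1100-day cap, so +1100 days → 28 March 2006.

2006-03-28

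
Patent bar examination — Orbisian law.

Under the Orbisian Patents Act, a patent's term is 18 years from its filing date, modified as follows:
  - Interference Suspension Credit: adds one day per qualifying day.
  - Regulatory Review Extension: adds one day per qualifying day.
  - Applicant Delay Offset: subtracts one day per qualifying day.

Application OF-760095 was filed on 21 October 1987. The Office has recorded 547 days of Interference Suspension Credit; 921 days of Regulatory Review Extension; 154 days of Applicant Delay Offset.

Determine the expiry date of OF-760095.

May 27, 2009

Base term: filing date + 18 years → 21 October 2005.
Interference Suspension Credit: +547 days → 21 April 2007.
Regulatory Review Extension: +921 days → 28 October 2009.
Applicant Delay Offset: −154 days → 27 May 2009.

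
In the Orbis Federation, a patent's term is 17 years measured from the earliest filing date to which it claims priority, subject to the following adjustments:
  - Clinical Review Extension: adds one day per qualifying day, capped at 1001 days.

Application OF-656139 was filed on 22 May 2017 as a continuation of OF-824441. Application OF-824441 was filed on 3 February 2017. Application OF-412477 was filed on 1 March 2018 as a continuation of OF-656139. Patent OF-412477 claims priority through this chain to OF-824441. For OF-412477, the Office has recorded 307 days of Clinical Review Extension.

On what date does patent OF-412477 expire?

Earliest priority filing: 3 February 2017.
Base term: 3 February 2017 + 17 years → 3 February 2034.
Clinical Review Extension: 307 days (within the 1001-day cap) → +307 days → 7 December 2034.

2034-12-07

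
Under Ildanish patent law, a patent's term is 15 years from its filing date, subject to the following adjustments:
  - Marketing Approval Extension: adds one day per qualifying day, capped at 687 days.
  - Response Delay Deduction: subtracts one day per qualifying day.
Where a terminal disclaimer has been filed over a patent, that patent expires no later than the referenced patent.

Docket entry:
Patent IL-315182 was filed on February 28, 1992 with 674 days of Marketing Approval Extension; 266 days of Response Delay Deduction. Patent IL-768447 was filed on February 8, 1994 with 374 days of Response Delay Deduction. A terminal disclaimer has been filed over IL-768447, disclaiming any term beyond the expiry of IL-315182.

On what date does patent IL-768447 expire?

Natural term of IL-768447:
  Base: filing + 15 years → 8 February 2009.
  Response Delay Deduction: −374 days → 31 January 2008.
Expiry of referenced patent IL-315182:
  Base: filing + 15 years → 28 February 2007.
  Marketing Approval Extension: 674 days (within the 687-day cap) → +674 days → 2 January 2009.
  Response Delay Deduction: −266 days → 11 April 2008.
Terminal disclaimer: IL-768447 expires on the earlier of 31 January 2008 and 11 April 2008.

2008-01-31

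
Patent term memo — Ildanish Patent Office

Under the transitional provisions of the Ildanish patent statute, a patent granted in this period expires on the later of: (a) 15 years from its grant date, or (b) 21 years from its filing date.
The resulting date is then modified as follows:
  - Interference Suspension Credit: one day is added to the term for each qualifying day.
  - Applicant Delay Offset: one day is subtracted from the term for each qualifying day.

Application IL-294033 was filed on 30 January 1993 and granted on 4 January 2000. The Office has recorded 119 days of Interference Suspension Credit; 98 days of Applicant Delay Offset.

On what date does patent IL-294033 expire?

(a) grant + 15 years → 4 January 2015.
(b) filing + 21 years → 30 January 2014.
Later of the two: 4 January 2015.
Interference Suspension Credit: +119 days → 3 May 2015.
Applicant Delay Offset: −98 days → 25 January 2015.

2015-01-25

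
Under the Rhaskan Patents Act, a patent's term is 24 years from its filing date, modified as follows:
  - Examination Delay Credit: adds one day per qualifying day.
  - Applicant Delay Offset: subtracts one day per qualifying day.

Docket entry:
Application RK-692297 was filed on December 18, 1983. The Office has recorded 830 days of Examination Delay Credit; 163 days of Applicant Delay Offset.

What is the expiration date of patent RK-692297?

2009-10-15

Base term: filing date + 24 years → 18 December 2007.
Examination Delay Credit: +830 days → 27 March 2010.
Applicant Delay Offset: −163 days → 15 October 2009.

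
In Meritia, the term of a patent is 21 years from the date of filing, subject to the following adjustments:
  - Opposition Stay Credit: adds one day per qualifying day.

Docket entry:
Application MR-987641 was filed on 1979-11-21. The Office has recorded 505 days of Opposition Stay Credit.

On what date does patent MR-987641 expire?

April 10, 2002

Base term: filing date + 21 years → 21 November 2000.
Opposition Stay Credit: +505 days → 10 April 2002.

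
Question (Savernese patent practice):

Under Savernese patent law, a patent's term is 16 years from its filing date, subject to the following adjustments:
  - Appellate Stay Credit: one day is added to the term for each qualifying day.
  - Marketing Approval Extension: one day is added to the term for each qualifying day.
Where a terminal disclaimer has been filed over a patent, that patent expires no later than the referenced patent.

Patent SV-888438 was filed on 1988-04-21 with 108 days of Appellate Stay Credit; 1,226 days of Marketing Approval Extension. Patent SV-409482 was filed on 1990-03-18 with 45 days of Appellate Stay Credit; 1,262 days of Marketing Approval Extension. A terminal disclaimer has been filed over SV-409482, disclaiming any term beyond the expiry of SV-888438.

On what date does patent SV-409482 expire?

December 16, 2007

Natural term of SV-409482:
  Base: filing + 16 years → 18 March 2006.
  Appellate Stay Credit: +45 days → 2 May 2006.
  Marketing Approval Extension: +1262 days → 15 October 2009.
Expiry of referenced patent SV-888438:
  Base: filing + 16 years → 21 April 2004.
  Appellate Stay Credit: +108 days → 7 August 2004.
  Marketing Approval Extension: +1226 days → 16 December 2007.
Terminal disclaimer: SV-409482 expires on the earlier of 15 October 2009 and 16 December 2007.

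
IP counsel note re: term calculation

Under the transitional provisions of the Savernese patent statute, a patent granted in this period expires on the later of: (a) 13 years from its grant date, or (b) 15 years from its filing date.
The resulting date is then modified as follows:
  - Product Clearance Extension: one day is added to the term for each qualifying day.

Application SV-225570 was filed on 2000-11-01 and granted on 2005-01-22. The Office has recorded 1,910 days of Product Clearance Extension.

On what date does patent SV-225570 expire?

2023-04-16

(a) grant + 13 years → 22 January 2018.
(b) filing + 15 years → 1 November 2015.
Later of the two: 22 January 2018.
Product Clearance Extension: +1910 days → 16 April 2023.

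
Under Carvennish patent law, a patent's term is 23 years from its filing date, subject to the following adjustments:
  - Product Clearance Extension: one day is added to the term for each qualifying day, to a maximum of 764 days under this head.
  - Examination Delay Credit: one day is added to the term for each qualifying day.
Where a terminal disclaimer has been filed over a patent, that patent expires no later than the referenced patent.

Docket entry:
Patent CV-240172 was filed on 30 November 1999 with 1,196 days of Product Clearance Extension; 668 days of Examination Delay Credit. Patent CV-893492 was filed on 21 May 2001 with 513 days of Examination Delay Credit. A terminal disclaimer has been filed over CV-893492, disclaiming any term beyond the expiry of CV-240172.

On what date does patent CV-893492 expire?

Natural term of CV-893492:
  Base: filing + 23 years → 21 May 2024.
  Examination Delay Credit: +513 days → 16 October 2025.
Expiry of referenced patent CV-240172:
  Base: filing + 23 years → 30 November 2022.
  Product Clearance Extension: 1196 days claimed exceeds the 764-day cap, so +764 days → 2 January 2025.
  Examination Delay Credit: +668 days → 1 November 2026.
Terminal disclaimer: CV-893492 expires on the earlier of 16 October 2025 and 1 November 2026.

2025-10-16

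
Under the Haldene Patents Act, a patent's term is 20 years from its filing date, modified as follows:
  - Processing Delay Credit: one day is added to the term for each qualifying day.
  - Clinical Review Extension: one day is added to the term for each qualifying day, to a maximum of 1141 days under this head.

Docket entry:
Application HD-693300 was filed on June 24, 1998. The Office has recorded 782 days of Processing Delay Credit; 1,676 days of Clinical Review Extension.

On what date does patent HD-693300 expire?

September 29, 2023

Base term: filing date + 20 years → 24 June 2018.
Processing Delay Credit: +782 days → 14 August 2020.
Clinical Review Extension: 1676 days claimed exceeds the 1141-day cap, so +1141 days → 29 September 2023.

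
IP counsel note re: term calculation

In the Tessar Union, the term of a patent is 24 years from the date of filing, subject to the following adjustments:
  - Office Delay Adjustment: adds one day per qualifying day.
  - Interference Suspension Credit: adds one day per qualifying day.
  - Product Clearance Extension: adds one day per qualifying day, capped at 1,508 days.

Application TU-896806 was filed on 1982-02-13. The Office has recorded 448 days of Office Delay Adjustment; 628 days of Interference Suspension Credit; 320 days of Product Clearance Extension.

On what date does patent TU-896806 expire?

Base term: filing date + 24 years → 13 February 2006.
Office Delay Adjustment: +448 days → 7 May 2007.
Interference Suspension Credit: +628 days → 24 January 2009.
Product Clearance Extension: 320 days (within the 1508-day cap) → +320 days → 10 December 2009.

December 10, 2009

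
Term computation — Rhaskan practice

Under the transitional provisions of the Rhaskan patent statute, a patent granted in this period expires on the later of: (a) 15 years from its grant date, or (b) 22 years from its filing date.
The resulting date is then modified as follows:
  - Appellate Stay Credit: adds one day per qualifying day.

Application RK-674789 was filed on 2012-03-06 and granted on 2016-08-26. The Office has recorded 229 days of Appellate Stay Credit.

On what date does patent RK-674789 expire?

(a) grant + 15 years → 26 August 2031.
(b) filing + 22 years → 6 March 2034.
Later of the two: 6 March 2034.
Appellate Stay Credit: +229 days → 21 October 2034.

2034-10-21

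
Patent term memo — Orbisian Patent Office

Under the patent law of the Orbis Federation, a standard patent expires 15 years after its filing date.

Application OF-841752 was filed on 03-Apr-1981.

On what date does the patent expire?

Filing date + 15 years → 3 April 1996.

April 3, 1996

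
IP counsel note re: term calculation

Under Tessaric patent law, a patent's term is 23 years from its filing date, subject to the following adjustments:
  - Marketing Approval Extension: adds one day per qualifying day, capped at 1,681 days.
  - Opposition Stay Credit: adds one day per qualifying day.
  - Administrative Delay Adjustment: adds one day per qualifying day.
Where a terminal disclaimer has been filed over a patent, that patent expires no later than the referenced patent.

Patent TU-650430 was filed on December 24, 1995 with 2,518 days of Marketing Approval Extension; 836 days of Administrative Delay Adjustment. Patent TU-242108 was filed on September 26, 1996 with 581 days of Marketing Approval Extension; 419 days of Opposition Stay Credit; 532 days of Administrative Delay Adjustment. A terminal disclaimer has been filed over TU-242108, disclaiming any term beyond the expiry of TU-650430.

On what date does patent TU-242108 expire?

Natural term of TU-242108:
  Base: filing + 23 years → 26 September 2019.
  Marketing Approval Extension: 581 days (within the 1681-day cap) → +581 days → 29 April 2021.
  Opposition Stay Credit: +419 days → 22 June 2022.
  Administrative Delay Adjustment: +532 days → 6 December 2023.
Expiry of referenced patent TU-650430:
  Base: filing + 23 years → 24 December 2018.
  Marketing Approval Extension: 2518 days claimed exceeds the 1681-day cap, so +1681 days → 1 August 2023.
  Administrative Delay Adjustment: +836 days → 14 November 2025.
Terminal disclaimer: TU-242108 expires on the earlier of 6 December 2023 and 14 November 2025.

December 6, 2023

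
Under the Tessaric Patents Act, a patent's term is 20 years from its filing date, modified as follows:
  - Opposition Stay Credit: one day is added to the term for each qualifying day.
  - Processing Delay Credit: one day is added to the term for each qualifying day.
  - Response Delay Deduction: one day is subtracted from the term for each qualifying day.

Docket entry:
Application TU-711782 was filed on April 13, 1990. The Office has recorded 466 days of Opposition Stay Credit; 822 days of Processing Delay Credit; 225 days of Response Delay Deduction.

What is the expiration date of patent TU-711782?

Base term: filing date + 20 years → 13 April 2010.
Opposition Stay Credit: +466 days → 23 July 2011.
Processing Delay Credit: +822 days → 22 October 2013.
Response Delay Deduction: −225 days → 11 March 2013.

2013-03-11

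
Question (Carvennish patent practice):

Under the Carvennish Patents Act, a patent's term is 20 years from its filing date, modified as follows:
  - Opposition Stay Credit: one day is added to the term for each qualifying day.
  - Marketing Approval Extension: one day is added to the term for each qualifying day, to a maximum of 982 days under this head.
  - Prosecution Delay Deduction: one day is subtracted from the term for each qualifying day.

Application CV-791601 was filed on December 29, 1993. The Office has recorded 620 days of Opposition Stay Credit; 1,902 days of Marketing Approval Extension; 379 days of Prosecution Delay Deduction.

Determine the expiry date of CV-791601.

Base term: filing date + 20 years → 29 December 2013.
Opposition Stay Credit: +620 days → 10 September 2015.
Marketing Approval Extension: 1902 days claimed exceeds the 982-day cap, so +982 days → 19 May 2018.
Prosecution Delay Deduction: −379 days → 5 May 2017.

2017-05-05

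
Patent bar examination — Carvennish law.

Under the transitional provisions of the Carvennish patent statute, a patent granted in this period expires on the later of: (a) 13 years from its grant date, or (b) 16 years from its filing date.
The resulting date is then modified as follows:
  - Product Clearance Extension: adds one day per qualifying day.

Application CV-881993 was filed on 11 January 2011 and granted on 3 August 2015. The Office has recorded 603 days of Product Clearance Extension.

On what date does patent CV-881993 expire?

(a) grant + 13 years → 3 August 2028.
(b) filing + 16 years → 11 January 2027.
Later of the two: 3 August 2028.
Product Clearance Extension: +603 days → 29 March 2030.

2030-03-29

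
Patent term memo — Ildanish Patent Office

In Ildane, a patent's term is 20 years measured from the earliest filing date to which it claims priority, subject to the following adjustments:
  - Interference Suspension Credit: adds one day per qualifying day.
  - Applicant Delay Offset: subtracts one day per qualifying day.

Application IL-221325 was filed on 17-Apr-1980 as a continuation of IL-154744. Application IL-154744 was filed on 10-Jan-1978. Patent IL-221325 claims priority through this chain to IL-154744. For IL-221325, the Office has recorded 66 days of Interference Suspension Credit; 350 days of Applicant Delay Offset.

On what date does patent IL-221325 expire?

April 1, 1997

Earliest priority filing: 10 January 1978.
Base term: 10 January 1978 + 20 years → 10 January 1998.
Interference Suspension Credit: +66 days → 17 March 1998.
Applicant Delay Offset: −350 days → 1 April 1997.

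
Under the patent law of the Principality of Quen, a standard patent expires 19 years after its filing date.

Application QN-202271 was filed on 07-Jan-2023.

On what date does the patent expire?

January 7, 2042

Filing date + 19 years → 7 January 2042.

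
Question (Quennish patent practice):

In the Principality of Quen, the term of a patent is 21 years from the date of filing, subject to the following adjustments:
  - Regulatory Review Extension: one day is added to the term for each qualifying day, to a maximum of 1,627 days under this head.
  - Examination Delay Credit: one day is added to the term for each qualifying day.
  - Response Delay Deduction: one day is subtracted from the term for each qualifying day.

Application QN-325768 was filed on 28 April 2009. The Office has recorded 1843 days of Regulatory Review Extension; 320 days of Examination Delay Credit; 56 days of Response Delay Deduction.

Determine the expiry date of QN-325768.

Base term: filing date + 21 years → 28 April 2030.
Regulatory Review Extension: 1843 days claimed exceeds the 1627-day cap, so +1627 days → 11 October 2034.
Examination Delay Credit: +320 days → 27 August 2035.
Response Delay Deduction: −56 days → 2 July 2035.

July 2, 2035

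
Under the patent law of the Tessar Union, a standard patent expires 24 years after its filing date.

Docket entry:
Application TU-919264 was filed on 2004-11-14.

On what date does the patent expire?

Filing date + 24 years → 14 November 2028.

November 14, 2028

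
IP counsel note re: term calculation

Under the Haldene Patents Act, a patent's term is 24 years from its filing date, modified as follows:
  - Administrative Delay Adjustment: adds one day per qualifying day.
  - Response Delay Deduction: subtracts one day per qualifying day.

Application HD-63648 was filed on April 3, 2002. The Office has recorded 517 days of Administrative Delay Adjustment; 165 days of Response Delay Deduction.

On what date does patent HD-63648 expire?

Base term: filing date + 24 years → 3 April 2026.
Administrative Delay Adjustment: +517 days → 2 September 2027.
Response Delay Deduction: −165 days → 21 March 2027.

2027-03-21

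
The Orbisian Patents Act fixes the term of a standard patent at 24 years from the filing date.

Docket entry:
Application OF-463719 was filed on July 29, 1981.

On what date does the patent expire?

Filing date + 24 years → 29 July 2005.

2005-07-29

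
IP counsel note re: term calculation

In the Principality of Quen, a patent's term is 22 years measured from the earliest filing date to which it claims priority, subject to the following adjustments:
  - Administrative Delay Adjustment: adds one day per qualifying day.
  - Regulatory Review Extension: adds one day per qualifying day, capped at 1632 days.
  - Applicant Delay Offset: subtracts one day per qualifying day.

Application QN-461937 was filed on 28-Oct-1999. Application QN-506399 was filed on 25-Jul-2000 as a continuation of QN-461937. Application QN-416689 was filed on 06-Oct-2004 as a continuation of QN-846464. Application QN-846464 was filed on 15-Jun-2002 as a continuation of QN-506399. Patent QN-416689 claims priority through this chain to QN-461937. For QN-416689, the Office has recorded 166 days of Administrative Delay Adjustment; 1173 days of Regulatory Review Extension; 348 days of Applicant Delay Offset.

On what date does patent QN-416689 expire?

July 15, 2024

Earliest priority filing: 28 October 1999.
Base term: 28 October 1999 + 22 years → 28 October 2021.
Administrative Delay Adjustment: +166 days → 12 April 2022.
Regulatory Review Extension: 1173 days (within the 1632-day cap) → +1173 days → 28 June 2025.
Applicant Delay Offset: −348 days → 15 July 2024.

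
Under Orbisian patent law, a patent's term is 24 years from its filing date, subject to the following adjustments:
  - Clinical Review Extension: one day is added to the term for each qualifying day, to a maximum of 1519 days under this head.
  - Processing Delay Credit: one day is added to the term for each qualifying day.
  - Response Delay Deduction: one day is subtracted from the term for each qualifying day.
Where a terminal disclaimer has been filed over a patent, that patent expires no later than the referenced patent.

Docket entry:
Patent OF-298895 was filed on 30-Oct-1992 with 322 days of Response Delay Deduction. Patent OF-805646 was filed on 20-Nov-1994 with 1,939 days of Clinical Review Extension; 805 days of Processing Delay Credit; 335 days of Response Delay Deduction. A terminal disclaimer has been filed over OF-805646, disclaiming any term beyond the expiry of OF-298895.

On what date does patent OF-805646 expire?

2015-12-13

Natural term of OF-805646:
  Base: filing + 24 years → 20 November 2018.
  Clinical Review Extension: 1939 days claimed exceeds the 1519-day cap, so +1519 days → 17 January 2023.
  Processing Delay Credit: +805 days → 1 April 2025.
  Response Delay Deduction: −335 days → 1 May 2024.
Expiry of referenced patent OF-298895:
  Base: filing + 24 years → 30 October 2016.
  Response Delay Deduction: −322 days → 13 December 2015.
Terminal disclaimer: OF-805646 expires on the earlier of 1 May 2024 and 13 December 2015.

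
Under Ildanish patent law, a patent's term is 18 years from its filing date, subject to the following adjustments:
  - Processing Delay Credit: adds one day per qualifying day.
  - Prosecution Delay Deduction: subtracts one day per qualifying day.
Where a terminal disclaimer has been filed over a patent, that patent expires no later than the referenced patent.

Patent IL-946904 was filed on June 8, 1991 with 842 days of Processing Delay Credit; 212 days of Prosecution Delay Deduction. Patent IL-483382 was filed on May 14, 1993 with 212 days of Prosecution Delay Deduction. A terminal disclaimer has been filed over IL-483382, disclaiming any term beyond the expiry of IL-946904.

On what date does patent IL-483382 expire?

2010-10-14

Natural term of IL-483382:
  Base: filing + 18 years → 14 May 2011.
  Prosecution Delay Deduction: −212 days → 14 October 2010.
Expiry of referenced patent IL-946904:
  Base: filing + 18 years → 8 June 2009.
  Processing Delay Credit: +842 days → 28 September 2011.
  Prosecution Delay Deduction: −212 days → 28 February 2011.
Terminal disclaimer: IL-483382 expires on the earlier of 14 October 2010 and 28 February 2011.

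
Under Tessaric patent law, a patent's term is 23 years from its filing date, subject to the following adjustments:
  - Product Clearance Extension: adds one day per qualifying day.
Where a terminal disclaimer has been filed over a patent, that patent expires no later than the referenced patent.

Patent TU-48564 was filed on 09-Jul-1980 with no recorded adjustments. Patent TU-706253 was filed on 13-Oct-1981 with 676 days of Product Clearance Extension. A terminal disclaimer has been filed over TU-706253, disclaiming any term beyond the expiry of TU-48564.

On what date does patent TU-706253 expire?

Natural term of TU-706253:
  Base: filing + 23 years → 13 October 2004.
  Product Clearance Extension: +676 days → 20 August 2006.
Expiry of referenced patent TU-48564:
  Base: filing + 23 years → 9 July 2003.
Terminal disclaimer: TU-706253 expires on the earlier of 20 August 2006 and 9 July 2003.

July 9, 2003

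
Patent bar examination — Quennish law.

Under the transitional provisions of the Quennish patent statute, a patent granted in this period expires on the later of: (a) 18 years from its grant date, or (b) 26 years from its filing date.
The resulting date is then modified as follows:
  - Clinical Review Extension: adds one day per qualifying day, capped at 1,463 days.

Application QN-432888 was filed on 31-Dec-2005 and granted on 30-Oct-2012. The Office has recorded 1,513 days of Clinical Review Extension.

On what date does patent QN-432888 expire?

(a) grant + 18 years → 30 October 2030.
(b) filing + 26 years → 31 December 2031.
Later of the two: 31 December 2031.
Clinical Review Extension: 1513 days claimed exceeds the 1463-day cap, so +1463 days → 2 January 2036.

January 2, 2036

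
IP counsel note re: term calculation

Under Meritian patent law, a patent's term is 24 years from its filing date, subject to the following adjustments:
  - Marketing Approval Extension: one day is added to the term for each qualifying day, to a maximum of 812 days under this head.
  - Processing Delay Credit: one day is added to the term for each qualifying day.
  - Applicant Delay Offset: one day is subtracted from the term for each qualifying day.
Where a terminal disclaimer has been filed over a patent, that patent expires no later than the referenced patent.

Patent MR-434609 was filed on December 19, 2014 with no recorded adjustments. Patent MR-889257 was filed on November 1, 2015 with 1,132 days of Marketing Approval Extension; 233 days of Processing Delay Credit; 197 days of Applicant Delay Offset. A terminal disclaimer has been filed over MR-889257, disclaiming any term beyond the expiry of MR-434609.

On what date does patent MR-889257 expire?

Natural term of MR-889257:
  Base: filing + 24 years → 1 November 2039.
  Marketing Approval Extension: 1132 days claimed exceeds the 812-day cap, so +812 days → 21 January 2042.
  Processing Delay Credit: +233 days → 11 September 2042.
  Applicant Delay Offset: −197 days → 26 February 2042.
Expiry of referenced patent MR-434609:
  Base: filing + 24 years → 19 December 2038.
Terminal disclaimer: MR-889257 expires on the earlier of 26 February 2042 and 19 December 2038.

December 19, 2038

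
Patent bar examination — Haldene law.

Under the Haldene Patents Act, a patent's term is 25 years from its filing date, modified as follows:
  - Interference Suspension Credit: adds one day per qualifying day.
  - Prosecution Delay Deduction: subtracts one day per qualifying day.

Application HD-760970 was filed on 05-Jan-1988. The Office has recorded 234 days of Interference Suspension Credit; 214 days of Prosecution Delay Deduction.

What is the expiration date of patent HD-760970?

2013-01-25

Base term: filing date + 25 years → 5 January 2013.
Interference Suspension Credit: +234 days → 27 August 2013.
Prosecution Delay Deduction: −214 days → 25 January 2013.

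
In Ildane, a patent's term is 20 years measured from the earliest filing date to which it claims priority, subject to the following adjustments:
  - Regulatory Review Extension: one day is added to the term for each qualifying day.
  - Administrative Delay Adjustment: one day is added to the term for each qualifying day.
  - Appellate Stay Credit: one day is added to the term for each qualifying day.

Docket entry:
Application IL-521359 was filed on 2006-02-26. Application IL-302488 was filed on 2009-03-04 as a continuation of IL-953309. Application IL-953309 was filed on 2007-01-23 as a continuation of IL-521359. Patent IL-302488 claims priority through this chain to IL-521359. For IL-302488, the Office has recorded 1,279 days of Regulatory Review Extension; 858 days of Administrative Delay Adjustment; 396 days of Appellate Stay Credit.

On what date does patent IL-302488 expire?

Earliest priority filing: 26 February 2006.
Base term: 26 February 2006 + 20 years → 26 February 2026.
Regulatory Review Extension: +1279 days → 28 August 2029.
Administrative Delay Adjustment: +858 days → 3 January 2032.
Appellate Stay Credit: +396 days → 2 February 2033.

2033-02-02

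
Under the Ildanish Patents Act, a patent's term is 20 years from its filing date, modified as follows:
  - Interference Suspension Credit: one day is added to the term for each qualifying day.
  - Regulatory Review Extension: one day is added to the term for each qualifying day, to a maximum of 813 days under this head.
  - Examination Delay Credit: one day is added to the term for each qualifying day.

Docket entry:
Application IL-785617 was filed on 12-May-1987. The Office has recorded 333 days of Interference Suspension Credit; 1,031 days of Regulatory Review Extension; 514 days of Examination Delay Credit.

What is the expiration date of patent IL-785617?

Base term: filing date + 20 years → 12 May 2007.
Interference Suspension Credit: +333 days → 9 April 2008.
Regulatory Review Extension: 1031 days claimed exceeds the 813-day cap, so +813 days → 1 July 2010.
Examination Delay Credit: +514 days → 27 November 2011.

2011-11-27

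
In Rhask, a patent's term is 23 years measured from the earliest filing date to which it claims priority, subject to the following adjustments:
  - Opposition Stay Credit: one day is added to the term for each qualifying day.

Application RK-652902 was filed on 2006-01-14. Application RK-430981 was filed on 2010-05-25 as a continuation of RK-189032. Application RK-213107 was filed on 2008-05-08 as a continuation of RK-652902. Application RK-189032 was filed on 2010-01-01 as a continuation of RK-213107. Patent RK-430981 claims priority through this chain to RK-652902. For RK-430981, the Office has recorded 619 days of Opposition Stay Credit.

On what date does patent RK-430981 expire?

September 25, 2030

Earliest priority filing: 14 January 2006.
Base term: 14 January 2006 + 23 years → 14 January 2029.
Opposition Stay Credit: +619 days → 25 September 2030.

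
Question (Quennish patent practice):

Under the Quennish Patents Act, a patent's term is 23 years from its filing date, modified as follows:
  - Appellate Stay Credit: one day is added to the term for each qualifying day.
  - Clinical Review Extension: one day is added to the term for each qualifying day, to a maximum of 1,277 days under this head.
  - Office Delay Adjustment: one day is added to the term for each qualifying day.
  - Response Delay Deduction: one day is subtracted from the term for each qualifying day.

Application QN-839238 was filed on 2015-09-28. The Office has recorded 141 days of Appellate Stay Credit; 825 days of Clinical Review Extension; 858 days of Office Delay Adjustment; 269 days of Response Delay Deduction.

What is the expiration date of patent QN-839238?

Base term: filing date + 23 years → 28 September 2038.
Appellate Stay Credit: +141 days → 16 February 2039.
Clinical Review Extension: 825 days (within the 1277-day cap) → +825 days → 21 May 2041.
Office Delay Adjustment: +858 days → 26 September 2043.
Response Delay Deduction: −269 days → 31 December 2042.

December 31, 2042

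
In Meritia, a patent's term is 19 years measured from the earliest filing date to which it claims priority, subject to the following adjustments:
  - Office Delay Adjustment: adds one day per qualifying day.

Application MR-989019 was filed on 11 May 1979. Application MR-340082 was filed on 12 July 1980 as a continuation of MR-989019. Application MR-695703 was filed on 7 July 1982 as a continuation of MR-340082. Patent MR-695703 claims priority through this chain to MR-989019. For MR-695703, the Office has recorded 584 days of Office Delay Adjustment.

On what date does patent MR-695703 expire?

Earliest priority filing: 11 May 1979.
Base term: 11 May 1979 + 19 years → 11 May 1998.
Office Delay Adjustment: +584 days → 16 December 1999.

1999-12-16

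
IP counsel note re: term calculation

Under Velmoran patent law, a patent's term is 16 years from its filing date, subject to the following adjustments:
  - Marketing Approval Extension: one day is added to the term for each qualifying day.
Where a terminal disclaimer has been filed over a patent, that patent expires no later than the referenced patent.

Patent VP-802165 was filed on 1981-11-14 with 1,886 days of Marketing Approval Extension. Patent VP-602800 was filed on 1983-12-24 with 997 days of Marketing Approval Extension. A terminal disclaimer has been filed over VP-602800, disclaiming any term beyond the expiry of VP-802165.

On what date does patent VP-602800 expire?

Natural term of VP-602800:
  Base: filing + 16 years → 24 December 1999.
  Marketing Approval Extension: +997 days → 16 September 2002.
Expiry of referenced patent VP-802165:
  Base: filing + 16 years → 14 November 1997.
  Marketing Approval Extension: +1886 days → 13 January 2003.
Terminal disclaimer: VP-602800 expires on the earlier of 16 September 2002 and 13 January 2003.

September 16, 2002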